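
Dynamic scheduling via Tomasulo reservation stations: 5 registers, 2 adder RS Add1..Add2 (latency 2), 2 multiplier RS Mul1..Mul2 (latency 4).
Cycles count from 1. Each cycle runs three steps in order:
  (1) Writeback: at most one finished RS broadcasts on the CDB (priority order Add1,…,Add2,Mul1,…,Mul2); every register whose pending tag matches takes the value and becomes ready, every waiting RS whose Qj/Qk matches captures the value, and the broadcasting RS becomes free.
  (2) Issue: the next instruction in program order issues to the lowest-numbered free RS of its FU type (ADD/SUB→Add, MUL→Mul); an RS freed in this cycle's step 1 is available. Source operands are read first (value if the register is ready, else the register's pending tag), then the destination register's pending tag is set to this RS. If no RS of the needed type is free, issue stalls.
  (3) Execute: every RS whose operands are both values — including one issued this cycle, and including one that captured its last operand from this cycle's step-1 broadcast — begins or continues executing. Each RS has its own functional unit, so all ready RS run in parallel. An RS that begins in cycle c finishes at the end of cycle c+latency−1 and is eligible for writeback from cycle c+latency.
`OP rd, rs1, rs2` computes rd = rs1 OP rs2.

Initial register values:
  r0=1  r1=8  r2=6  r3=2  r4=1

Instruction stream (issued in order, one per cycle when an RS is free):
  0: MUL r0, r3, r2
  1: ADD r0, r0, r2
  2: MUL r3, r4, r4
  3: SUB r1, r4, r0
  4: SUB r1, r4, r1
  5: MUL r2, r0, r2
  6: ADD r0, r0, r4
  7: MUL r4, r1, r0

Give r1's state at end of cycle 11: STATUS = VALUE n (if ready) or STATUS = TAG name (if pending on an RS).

STATUS = VALUE 18

  c1: issue MUL r0<-Mul1  regs: r0:Mul1,r1:8,r2:6,r3:2,r4:1
  c2: issue ADD r0<-Add1  regs: r0:Add1,r1:8,r2:6,r3:2,r4:1
  c3: issue MUL r3<-Mul2  regs: r0:Add1,r1:8,r2:6,r3:Mul2,r4:1
  c4: issue SUB r1<-Add2  regs: r0:Add1,r1:Add2,r2:6,r3:Mul2,r4:1
  c5: CDB Mul1=12; stall  regs: r0:Add1,r1:Add2,r2:6,r3:Mul2,r4:1
  c6: stall  regs: r0:Add1,r1:Add2,r2:6,r3:Mul2,r4:1
  c7: CDB Add1=18; issue SUB r1<-Add1  regs: r0:18,r1:Add1,r2:6,r3:Mul2,r4:1
  c8: CDB Mul2=1; issue MUL r2<-Mul1  regs: r0:18,r1:Add1,r2:Mul1,r3:1,r4:1
  c9: CDB Add2=-17; issue ADD r0<-Add2  regs: r0:Add2,r1:Add1,r2:Mul1,r3:1,r4:1
  c10: issue MUL r4<-Mul2  regs: r0:Add2,r1:Add1,r2:Mul1,r3:1,r4:Mul2
  c11: CDB Add1=18  regs: r0:Add2,r1:18,r2:Mul1,r3:1,r4:Mul2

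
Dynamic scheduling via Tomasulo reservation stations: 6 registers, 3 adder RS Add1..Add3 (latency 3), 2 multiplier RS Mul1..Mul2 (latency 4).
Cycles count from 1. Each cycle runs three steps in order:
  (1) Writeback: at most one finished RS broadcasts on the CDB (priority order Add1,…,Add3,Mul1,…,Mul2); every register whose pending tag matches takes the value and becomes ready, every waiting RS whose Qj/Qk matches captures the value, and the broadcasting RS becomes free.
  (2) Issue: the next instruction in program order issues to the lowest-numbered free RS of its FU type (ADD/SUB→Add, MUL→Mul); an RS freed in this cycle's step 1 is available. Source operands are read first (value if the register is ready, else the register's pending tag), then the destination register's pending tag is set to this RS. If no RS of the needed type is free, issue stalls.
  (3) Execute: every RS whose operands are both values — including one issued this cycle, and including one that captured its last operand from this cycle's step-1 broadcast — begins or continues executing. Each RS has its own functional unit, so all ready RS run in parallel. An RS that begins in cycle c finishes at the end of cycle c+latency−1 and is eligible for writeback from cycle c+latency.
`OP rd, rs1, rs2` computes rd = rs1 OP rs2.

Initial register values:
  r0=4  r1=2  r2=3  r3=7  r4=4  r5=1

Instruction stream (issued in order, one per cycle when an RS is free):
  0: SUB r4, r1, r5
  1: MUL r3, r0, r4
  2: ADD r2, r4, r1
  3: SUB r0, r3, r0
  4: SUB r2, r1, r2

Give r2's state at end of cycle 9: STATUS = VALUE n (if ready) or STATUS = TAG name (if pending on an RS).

c1: issue SUB r4<-Add1 | r0:4,r1:2,r2:3,r3:7,r4:Add1,r5:1
c2: issue MUL r3<-Mul1 | r0:4,r1:2,r2:3,r3:Mul1,r4:Add1,r5:1
c3: issue ADD r2<-Add2 | r0:4,r1:2,r2:Add2,r3:Mul1,r4:Add1,r5:1
c4: CDB Add1=1; issue SUB r0<-Add1 | r0:Add1,r1:2,r2:Add2,r3:Mul1,r4:1,r5:1
c5: issue SUB r2<-Add3 | r0:Add1,r1:2,r2:Add3,r3:Mul1,r4:1,r5:1
c6: - | r0:Add1,r1:2,r2:Add3,r3:Mul1,r4:1,r5:1
c7: CDB Add2=3 | r0:Add1,r1:2,r2:Add3,r3:Mul1,r4:1,r5:1
c8: CDB Mul1=4 | r0:Add1,r1:2,r2:Add3,r3:4,r4:1,r5:1
c9: - | r0:Add1,r1:2,r2:Add3,r3:4,r4:1,r5:1

STATUS = TAG Add3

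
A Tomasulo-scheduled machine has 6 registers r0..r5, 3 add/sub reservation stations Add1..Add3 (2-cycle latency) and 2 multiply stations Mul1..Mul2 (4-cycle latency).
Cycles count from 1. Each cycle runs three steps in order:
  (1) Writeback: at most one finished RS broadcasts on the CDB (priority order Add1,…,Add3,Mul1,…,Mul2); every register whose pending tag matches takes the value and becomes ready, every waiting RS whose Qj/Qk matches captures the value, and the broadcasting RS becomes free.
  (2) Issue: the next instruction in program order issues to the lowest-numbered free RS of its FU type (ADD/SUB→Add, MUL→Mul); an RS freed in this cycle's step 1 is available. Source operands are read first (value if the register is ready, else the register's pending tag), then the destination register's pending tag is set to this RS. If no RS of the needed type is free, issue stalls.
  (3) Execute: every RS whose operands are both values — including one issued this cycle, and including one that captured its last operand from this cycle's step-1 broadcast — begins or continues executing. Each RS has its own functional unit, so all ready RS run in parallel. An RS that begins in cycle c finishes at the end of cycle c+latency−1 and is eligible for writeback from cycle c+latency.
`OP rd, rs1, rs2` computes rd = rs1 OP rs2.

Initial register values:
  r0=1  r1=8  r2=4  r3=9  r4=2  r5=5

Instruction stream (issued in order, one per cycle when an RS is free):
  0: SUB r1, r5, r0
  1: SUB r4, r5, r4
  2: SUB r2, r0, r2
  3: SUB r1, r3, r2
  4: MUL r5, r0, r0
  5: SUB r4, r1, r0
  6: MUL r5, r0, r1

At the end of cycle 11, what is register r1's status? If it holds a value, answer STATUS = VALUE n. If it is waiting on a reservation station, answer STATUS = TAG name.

STATUS = VALUE 12

c1: issue SUB r1<-Add1 | r0:1,r1:Add1,r2:4,r3:9,r4:2,r5:5
c2: issue SUB r4<-Add2 | r0:1,r1:Add1,r2:4,r3:9,r4:Add2,r5:5
c3: CDB Add1=4; issue SUB r2<-Add1 | r0:1,r1:4,r2:Add1,r3:9,r4:Add2,r5:5
c4: CDB Add2=3; issue SUB r1<-Add2 | r0:1,r1:Add2,r2:Add1,r3:9,r4:3,r5:5
c5: CDB Add1=-3; issue MUL r5<-Mul1 | r0:1,r1:Add2,r2:-3,r3:9,r4:3,r5:Mul1
c6: issue SUB r4<-Add1 | r0:1,r1:Add2,r2:-3,r3:9,r4:Add1,r5:Mul1
c7: CDB Add2=12; issue MUL r5<-Mul2 | r0:1,r1:12,r2:-3,r3:9,r4:Add1,r5:Mul2
c8: - | r0:1,r1:12,r2:-3,r3:9,r4:Add1,r5:Mul2
c9: CDB Add1=11 | r0:1,r1:12,r2:-3,r3:9,r4:11,r5:Mul2
c10: CDB Mul1=1 | r0:1,r1:12,r2:-3,r3:9,r4:11,r5:Mul2
c11: CDB Mul2=12 | r0:1,r1:12,r2:-3,r3:9,r4:11,r5:12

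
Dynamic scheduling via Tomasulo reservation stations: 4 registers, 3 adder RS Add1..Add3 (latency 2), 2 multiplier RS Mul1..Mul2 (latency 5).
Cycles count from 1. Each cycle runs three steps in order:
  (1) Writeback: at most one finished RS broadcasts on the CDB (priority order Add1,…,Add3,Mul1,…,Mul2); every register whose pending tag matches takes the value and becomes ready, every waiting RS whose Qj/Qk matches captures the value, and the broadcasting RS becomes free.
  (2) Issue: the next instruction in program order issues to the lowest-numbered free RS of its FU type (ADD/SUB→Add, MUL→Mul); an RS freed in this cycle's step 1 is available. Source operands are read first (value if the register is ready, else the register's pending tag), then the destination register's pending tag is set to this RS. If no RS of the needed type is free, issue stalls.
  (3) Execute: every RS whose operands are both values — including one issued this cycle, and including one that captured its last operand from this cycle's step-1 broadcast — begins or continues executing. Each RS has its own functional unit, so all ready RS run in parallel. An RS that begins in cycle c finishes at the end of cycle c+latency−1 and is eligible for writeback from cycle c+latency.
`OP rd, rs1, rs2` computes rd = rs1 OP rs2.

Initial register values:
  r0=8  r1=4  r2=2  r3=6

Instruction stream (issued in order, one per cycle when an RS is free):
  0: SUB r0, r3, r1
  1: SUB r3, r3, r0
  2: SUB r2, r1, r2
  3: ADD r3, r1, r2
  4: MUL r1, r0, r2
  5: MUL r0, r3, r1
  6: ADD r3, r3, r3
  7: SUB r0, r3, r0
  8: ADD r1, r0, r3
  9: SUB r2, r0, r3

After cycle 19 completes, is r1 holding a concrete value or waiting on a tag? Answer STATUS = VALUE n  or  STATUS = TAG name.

c1: issue SUB r0<-Add1 | r0:Add1,r1:4,r2:2,r3:6
c2: issue SUB r3<-Add2 | r0:Add1,r1:4,r2:2,r3:Add2
c3: CDB Add1=2; issue SUB r2<-Add1 | r0:2,r1:4,r2:Add1,r3:Add2
c4: issue ADD r3<-Add3 | r0:2,r1:4,r2:Add1,r3:Add3
c5: CDB Add1=2; issue MUL r1<-Mul1 | r0:2,r1:Mul1,r2:2,r3:Add3
c6: CDB Add2=4; issue MUL r0<-Mul2 | r0:Mul2,r1:Mul1,r2:2,r3:Add3
c7: CDB Add3=6; issue ADD r3<-Add1 | r0:Mul2,r1:Mul1,r2:2,r3:Add1
c8: issue SUB r0<-Add2 | r0:Add2,r1:Mul1,r2:2,r3:Add1
c9: CDB Add1=12; issue ADD r1<-Add1 | r0:Add2,r1:Add1,r2:2,r3:12
c10: CDB Mul1=4; issue SUB r2<-Add3 | r0:Add2,r1:Add1,r2:Add3,r3:12
c11: - | r0:Add2,r1:Add1,r2:Add3,r3:12
c12: - | r0:Add2,r1:Add1,r2:Add3,r3:12
c13: - | r0:Add2,r1:Add1,r2:Add3,r3:12
c14: - | r0:Add2,r1:Add1,r2:Add3,r3:12
c15: CDB Mul2=24 | r0:Add2,r1:Add1,r2:Add3,r3:12
c16: - | r0:Add2,r1:Add1,r2:Add3,r3:12
c17: CDB Add2=-12 | r0:-12,r1:Add1,r2:Add3,r3:12
c18: - | r0:-12,r1:Add1,r2:Add3,r3:12
c19: CDB Add1=0 | r0:-12,r1:0,r2:Add3,r3:12

STATUS = VALUE 0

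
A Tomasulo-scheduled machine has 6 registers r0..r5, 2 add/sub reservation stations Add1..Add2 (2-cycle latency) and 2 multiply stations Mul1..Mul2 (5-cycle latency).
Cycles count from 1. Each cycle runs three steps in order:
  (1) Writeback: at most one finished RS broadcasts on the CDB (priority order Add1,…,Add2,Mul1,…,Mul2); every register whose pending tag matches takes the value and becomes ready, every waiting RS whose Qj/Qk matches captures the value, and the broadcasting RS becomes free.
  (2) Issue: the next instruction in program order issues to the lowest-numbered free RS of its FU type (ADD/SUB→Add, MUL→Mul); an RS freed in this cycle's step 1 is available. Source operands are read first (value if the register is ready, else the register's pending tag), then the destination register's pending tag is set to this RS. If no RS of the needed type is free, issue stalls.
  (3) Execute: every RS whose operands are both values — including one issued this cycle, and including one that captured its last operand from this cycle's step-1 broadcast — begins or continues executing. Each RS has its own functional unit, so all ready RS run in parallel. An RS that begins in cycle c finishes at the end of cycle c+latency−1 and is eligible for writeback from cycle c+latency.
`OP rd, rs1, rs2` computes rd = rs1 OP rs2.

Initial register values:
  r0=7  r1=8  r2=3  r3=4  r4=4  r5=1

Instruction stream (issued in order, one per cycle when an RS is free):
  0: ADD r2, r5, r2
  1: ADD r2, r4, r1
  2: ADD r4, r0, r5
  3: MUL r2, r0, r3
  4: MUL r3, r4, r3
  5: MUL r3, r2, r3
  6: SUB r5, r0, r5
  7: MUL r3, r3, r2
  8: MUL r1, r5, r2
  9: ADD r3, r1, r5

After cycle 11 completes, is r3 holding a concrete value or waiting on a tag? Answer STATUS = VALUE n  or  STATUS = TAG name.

STATUS = TAG Mul2

  c1: issue ADD r2<-Add1  regs: r0:7,r1:8,r2:Add1,r3:4,r4:4,r5:1
  c2: issue ADD r2<-Add2  regs: r0:7,r1:8,r2:Add2,r3:4,r4:4,r5:1
  c3: CDB Add1=4; issue ADD r4<-Add1  regs: r0:7,r1:8,r2:Add2,r3:4,r4:Add1,r5:1
  c4: CDB Add2=12; issue MUL r2<-Mul1  regs: r0:7,r1:8,r2:Mul1,r3:4,r4:Add1,r5:1
  c5: CDB Add1=8; issue MUL r3<-Mul2  regs: r0:7,r1:8,r2:Mul1,r3:Mul2,r4:8,r5:1
  c6: stall  regs: r0:7,r1:8,r2:Mul1,r3:Mul2,r4:8,r5:1
  c7: stall  regs: r0:7,r1:8,r2:Mul1,r3:Mul2,r4:8,r5:1
  c8: stall  regs: r0:7,r1:8,r2:Mul1,r3:Mul2,r4:8,r5:1
  c9: CDB Mul1=28; issue MUL r3<-Mul1  regs: r0:7,r1:8,r2:28,r3:Mul1,r4:8,r5:1
  c10: CDB Mul2=32; issue SUB r5<-Add1  regs: r0:7,r1:8,r2:28,r3:Mul1,r4:8,r5:Add1
  c11: issue MUL r3<-Mul2  regs: r0:7,r1:8,r2:28,r3:Mul2,r4:8,r5:Add1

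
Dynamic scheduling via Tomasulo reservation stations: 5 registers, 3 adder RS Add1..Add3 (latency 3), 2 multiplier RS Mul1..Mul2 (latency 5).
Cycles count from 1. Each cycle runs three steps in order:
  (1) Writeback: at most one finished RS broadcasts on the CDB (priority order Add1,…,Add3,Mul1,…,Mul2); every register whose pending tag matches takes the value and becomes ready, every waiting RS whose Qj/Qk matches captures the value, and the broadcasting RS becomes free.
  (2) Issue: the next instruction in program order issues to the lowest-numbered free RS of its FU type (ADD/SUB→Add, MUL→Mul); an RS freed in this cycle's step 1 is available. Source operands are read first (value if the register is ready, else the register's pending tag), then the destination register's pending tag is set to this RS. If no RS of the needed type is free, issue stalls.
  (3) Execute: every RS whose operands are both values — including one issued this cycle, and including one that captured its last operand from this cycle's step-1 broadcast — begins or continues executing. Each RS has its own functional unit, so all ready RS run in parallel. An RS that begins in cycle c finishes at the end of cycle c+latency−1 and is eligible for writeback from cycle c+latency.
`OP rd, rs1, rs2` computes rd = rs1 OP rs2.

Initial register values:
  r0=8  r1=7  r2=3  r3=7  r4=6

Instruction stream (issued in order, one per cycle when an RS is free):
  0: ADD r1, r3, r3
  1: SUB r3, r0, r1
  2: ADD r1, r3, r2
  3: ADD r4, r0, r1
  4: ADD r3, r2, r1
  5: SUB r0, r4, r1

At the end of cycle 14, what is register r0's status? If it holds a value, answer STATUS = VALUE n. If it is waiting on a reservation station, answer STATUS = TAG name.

  c1: issue ADD r1<-Add1  regs: r0:8,r1:Add1,r2:3,r3:7,r4:6
  c2: issue SUB r3<-Add2  regs: r0:8,r1:Add1,r2:3,r3:Add2,r4:6
  c3: issue ADD r1<-Add3  regs: r0:8,r1:Add3,r2:3,r3:Add2,r4:6
  c4: CDB Add1=14; issue ADD r4<-Add1  regs: r0:8,r1:Add3,r2:3,r3:Add2,r4:Add1
  c5: stall  regs: r0:8,r1:Add3,r2:3,r3:Add2,r4:Add1
  c6: stall  regs: r0:8,r1:Add3,r2:3,r3:Add2,r4:Add1
  c7: CDB Add2=-6; issue ADD r3<-Add2  regs: r0:8,r1:Add3,r2:3,r3:Add2,r4:Add1
  c8: stall  regs: r0:8,r1:Add3,r2:3,r3:Add2,r4:Add1
  c9: stall  regs: r0:8,r1:Add3,r2:3,r3:Add2,r4:Add1
  c10: CDB Add3=-3; issue SUB r0<-Add3  regs: r0:Add3,r1:-3,r2:3,r3:Add2,r4:Add1
  c11: -  regs: r0:Add3,r1:-3,r2:3,r3:Add2,r4:Add1
  c12: -  regs: r0:Add3,r1:-3,r2:3,r3:Add2,r4:Add1
  c13: CDB Add1=5  regs: r0:Add3,r1:-3,r2:3,r3:Add2,r4:5
  c14: CDB Add2=0  regs: r0:Add3,r1:-3,r2:3,r3:0,r4:5

STATUS = TAG Add3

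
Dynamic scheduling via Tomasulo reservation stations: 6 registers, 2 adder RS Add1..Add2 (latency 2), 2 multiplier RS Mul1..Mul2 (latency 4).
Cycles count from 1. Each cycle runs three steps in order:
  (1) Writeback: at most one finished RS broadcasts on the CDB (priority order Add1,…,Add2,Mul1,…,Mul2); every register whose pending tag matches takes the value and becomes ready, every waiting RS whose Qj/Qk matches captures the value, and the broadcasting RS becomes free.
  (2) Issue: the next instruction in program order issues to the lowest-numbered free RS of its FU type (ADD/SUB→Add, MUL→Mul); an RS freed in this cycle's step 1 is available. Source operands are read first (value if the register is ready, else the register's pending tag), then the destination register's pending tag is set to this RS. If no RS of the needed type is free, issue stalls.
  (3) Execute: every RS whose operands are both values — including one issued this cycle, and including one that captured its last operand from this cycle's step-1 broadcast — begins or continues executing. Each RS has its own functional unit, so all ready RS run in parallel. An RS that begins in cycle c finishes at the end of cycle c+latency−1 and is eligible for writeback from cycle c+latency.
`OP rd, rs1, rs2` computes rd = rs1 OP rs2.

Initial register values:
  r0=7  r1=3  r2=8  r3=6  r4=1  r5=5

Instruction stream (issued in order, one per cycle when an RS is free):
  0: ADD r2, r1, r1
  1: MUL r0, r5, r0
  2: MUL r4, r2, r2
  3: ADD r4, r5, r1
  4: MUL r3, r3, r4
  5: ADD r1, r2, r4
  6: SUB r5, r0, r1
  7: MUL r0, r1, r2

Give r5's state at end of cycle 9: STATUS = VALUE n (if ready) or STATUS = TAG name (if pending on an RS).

cycle 1: issue ADD r2<-Add1 // r0:7,r1:3,r2:Add1,r3:6,r4:1,r5:5
cycle 2: issue MUL r0<-Mul1 // r0:Mul1,r1:3,r2:Add1,r3:6,r4:1,r5:5
cycle 3: CDB Add1=6; issue MUL r4<-Mul2 // r0:Mul1,r1:3,r2:6,r3:6,r4:Mul2,r5:5
cycle 4: issue ADD r4<-Add1 // r0:Mul1,r1:3,r2:6,r3:6,r4:Add1,r5:5
cycle 5: stall // r0:Mul1,r1:3,r2:6,r3:6,r4:Add1,r5:5
cycle 6: CDB Add1=8; stall // r0:Mul1,r1:3,r2:6,r3:6,r4:8,r5:5
cycle 7: CDB Mul1=35; issue MUL r3<-Mul1 // r0:35,r1:3,r2:6,r3:Mul1,r4:8,r5:5
cycle 8: CDB Mul2=36; issue ADD r1<-Add1 // r0:35,r1:Add1,r2:6,r3:Mul1,r4:8,r5:5
cycle 9: issue SUB r5<-Add2 // r0:35,r1:Add1,r2:6,r3:Mul1,r4:8,r5:Add2

STATUS = TAG Add2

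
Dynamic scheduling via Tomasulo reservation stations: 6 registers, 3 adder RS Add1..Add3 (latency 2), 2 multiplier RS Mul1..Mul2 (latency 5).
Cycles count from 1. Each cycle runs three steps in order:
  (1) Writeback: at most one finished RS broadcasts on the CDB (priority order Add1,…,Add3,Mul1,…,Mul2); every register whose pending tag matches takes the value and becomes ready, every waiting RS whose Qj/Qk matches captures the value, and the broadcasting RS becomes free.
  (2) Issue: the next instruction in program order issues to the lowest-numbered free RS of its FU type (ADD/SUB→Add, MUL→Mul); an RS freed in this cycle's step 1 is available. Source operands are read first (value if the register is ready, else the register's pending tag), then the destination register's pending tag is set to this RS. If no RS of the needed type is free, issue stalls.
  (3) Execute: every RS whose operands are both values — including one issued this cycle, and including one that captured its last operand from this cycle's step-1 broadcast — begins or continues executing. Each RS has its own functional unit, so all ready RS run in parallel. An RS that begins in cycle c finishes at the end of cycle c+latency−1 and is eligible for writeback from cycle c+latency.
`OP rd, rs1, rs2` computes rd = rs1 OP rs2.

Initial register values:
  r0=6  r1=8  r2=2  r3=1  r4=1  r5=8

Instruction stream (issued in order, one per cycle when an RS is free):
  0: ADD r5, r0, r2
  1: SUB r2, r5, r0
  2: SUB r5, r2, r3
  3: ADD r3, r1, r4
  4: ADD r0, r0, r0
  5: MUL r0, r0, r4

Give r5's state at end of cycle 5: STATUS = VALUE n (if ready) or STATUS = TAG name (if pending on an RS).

c1: issue ADD r5<-Add1 | r0:6,r1:8,r2:2,r3:1,r4:1,r5:Add1
c2: issue SUB r2<-Add2 | r0:6,r1:8,r2:Add2,r3:1,r4:1,r5:Add1
c3: CDB Add1=8; issue SUB r5<-Add1 | r0:6,r1:8,r2:Add2,r3:1,r4:1,r5:Add1
c4: issue ADD r3<-Add3 | r0:6,r1:8,r2:Add2,r3:Add3,r4:1,r5:Add1
c5: CDB Add2=2; issue ADD r0<-Add2 | r0:Add2,r1:8,r2:2,r3:Add3,r4:1,r5:Add1

STATUS = TAG Add1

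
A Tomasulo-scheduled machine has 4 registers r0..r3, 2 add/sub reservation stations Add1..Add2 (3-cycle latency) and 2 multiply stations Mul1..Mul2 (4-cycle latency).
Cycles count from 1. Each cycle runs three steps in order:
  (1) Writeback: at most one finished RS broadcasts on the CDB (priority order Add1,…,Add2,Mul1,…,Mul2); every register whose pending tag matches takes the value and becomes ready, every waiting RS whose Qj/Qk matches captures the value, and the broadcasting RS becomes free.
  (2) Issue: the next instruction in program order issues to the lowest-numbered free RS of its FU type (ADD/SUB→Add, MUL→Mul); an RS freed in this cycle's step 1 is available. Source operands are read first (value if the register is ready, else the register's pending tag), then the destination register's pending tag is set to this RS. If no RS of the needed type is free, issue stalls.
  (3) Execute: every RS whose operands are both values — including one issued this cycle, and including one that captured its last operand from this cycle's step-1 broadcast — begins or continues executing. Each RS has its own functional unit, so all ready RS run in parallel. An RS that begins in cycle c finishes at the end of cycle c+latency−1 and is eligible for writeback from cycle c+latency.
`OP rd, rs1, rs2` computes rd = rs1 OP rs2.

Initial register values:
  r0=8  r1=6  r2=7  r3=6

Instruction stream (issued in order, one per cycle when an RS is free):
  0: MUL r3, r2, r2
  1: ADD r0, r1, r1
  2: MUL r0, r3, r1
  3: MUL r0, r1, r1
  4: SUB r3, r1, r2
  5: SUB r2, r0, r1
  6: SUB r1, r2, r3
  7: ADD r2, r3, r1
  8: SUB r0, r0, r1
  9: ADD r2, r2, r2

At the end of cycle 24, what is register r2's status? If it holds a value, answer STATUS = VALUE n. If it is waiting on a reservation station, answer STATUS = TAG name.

STATUS = VALUE 60

cycle 1: issue MUL r3<-Mul1 // r0:8,r1:6,r2:7,r3:Mul1
cycle 2: issue ADD r0<-Add1 // r0:Add1,r1:6,r2:7,r3:Mul1
cycle 3: issue MUL r0<-Mul2 // r0:Mul2,r1:6,r2:7,r3:Mul1
cycle 4: stall // r0:Mul2,r1:6,r2:7,r3:Mul1
cycle 5: CDB Add1=12; stall // r0:Mul2,r1:6,r2:7,r3:Mul1
cycle 6: CDB Mul1=49; issue MUL r0<-Mul1 // r0:Mul1,r1:6,r2:7,r3:49
cycle 7: issue SUB r3<-Add1 // r0:Mul1,r1:6,r2:7,r3:Add1
cycle 8: issue SUB r2<-Add2 // r0:Mul1,r1:6,r2:Add2,r3:Add1
cycle 9: stall // r0:Mul1,r1:6,r2:Add2,r3:Add1
cycle 10: CDB Add1=-1; issue SUB r1<-Add1 // r0:Mul1,r1:Add1,r2:Add2,r3:-1
cycle 11: CDB Mul1=36; stall // r0:36,r1:Add1,r2:Add2,r3:-1
cycle 12: CDB Mul2=294; stall // r0:36,r1:Add1,r2:Add2,r3:-1
cycle 13: stall // r0:36,r1:Add1,r2:Add2,r3:-1
cycle 14: CDB Add2=30; issue ADD r2<-Add2 // r0:36,r1:Add1,r2:Add2,r3:-1
cycle 15: stall // r0:36,r1:Add1,r2:Add2,r3:-1
cycle 16: stall // r0:36,r1:Add1,r2:Add2,r3:-1
cycle 17: CDB Add1=31; issue SUB r0<-Add1 // r0:Add1,r1:31,r2:Add2,r3:-1
cycle 18: stall // r0:Add1,r1:31,r2:Add2,r3:-1
cycle 19: stall // r0:Add1,r1:31,r2:Add2,r3:-1
cycle 20: CDB Add1=5; issue ADD r2<-Add1 // r0:5,r1:31,r2:Add1,r3:-1
cycle 21: CDB Add2=30 // r0:5,r1:31,r2:Add1,r3:-1
cycle 22: - // r0:5,r1:31,r2:Add1,r3:-1
cycle 23: - // r0:5,r1:31,r2:Add1,r3:-1
cycle 24: CDB Add1=60 // r0:5,r1:31,r2:60,r3:-1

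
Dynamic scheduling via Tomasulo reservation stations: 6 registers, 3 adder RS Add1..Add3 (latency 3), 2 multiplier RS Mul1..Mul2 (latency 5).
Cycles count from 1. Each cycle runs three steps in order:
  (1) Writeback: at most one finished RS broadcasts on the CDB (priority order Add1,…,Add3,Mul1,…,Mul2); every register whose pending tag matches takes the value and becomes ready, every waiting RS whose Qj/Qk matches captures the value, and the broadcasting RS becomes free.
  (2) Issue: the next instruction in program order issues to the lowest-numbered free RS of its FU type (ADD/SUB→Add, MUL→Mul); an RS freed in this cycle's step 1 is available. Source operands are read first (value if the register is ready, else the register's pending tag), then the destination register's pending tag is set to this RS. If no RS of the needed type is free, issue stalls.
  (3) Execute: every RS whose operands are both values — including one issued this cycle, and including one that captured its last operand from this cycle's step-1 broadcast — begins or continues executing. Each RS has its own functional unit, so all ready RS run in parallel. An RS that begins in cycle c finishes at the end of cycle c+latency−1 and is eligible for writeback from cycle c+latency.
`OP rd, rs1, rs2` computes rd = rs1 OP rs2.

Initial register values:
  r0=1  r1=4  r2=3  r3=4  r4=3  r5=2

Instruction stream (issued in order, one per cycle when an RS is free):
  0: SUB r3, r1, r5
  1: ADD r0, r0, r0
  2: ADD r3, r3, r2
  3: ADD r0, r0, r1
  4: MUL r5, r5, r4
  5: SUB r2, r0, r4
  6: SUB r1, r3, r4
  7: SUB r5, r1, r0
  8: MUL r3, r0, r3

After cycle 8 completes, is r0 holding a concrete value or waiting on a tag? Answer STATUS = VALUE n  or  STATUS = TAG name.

STATUS = VALUE 6

cycle 1: issue SUB r3<-Add1 // r0:1,r1:4,r2:3,r3:Add1,r4:3,r5:2
cycle 2: issue ADD r0<-Add2 // r0:Add2,r1:4,r2:3,r3:Add1,r4:3,r5:2
cycle 3: issue ADD r3<-Add3 // r0:Add2,r1:4,r2:3,r3:Add3,r4:3,r5:2
cycle 4: CDB Add1=2; issue ADD r0<-Add1 // r0:Add1,r1:4,r2:3,r3:Add3,r4:3,r5:2
cycle 5: CDB Add2=2; issue MUL r5<-Mul1 // r0:Add1,r1:4,r2:3,r3:Add3,r4:3,r5:Mul1
cycle 6: issue SUB r2<-Add2 // r0:Add1,r1:4,r2:Add2,r3:Add3,r4:3,r5:Mul1
cycle 7: CDB Add3=5; issue SUB r1<-Add3 // r0:Add1,r1:Add3,r2:Add2,r3:5,r4:3,r5:Mul1
cycle 8: CDB Add1=6; issue SUB r5<-Add1 // r0:6,r1:Add3,r2:Add2,r3:5,r4:3,r5:Add1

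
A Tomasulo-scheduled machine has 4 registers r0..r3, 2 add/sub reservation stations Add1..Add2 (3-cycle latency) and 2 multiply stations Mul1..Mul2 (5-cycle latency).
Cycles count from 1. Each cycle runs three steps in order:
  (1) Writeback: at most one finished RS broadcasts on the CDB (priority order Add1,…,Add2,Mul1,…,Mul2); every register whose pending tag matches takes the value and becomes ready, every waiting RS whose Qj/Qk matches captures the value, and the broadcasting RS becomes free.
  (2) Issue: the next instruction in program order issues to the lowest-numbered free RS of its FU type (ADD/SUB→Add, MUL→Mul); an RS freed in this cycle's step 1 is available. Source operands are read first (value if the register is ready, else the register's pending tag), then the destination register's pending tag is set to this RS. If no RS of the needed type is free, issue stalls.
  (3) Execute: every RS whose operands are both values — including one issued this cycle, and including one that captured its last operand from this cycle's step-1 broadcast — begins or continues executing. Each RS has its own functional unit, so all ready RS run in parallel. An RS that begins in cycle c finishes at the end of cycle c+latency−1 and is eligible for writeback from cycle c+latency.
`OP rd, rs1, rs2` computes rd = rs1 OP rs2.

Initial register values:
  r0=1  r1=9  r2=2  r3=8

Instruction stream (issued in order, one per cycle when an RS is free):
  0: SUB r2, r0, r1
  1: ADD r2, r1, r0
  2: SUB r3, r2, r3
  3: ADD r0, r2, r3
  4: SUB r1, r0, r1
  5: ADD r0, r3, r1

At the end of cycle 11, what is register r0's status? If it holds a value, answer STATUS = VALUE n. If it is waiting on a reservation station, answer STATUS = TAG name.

STATUS = TAG Add2

cycle 1: issue SUB r2<-Add1 // r0:1,r1:9,r2:Add1,r3:8
cycle 2: issue ADD r2<-Add2 // r0:1,r1:9,r2:Add2,r3:8
cycle 3: stall // r0:1,r1:9,r2:Add2,r3:8
cycle 4: CDB Add1=-8; issue SUB r3<-Add1 // r0:1,r1:9,r2:Add2,r3:Add1
cycle 5: CDB Add2=10; issue ADD r0<-Add2 // r0:Add2,r1:9,r2:10,r3:Add1
cycle 6: stall // r0:Add2,r1:9,r2:10,r3:Add1
cycle 7: stall // r0:Add2,r1:9,r2:10,r3:Add1
cycle 8: CDB Add1=2; issue SUB r1<-Add1 // r0:Add2,r1:Add1,r2:10,r3:2
cycle 9: stall // r0:Add2,r1:Add1,r2:10,r3:2
cycle 10: stall // r0:Add2,r1:Add1,r2:10,r3:2
cycle 11: CDB Add2=12; issue ADD r0<-Add2 // r0:Add2,r1:Add1,r2:10,r3:2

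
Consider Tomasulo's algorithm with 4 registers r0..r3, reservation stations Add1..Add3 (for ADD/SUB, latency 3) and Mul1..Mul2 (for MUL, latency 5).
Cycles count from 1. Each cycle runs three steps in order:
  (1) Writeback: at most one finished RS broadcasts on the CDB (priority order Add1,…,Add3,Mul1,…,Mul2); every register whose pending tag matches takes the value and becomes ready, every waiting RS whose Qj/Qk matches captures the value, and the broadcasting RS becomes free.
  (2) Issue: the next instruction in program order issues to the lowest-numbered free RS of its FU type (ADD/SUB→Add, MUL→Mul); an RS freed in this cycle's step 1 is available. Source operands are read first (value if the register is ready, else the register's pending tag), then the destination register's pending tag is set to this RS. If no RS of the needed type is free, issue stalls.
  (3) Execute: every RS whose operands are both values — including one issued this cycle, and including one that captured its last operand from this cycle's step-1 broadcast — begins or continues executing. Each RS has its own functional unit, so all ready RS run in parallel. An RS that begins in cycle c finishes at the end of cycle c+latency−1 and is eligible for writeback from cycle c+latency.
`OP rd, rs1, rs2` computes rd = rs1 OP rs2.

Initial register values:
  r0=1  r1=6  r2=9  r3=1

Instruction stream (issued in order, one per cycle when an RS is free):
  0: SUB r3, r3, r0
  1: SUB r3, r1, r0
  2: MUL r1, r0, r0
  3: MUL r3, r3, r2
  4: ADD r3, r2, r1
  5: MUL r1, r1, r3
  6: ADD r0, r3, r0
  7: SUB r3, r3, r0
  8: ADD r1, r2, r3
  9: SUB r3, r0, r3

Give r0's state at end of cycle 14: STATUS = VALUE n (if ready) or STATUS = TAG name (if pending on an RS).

c1: issue SUB r3<-Add1 | r0:1,r1:6,r2:9,r3:Add1
c2: issue SUB r3<-Add2 | r0:1,r1:6,r2:9,r3:Add2
c3: issue MUL r1<-Mul1 | r0:1,r1:Mul1,r2:9,r3:Add2
c4: CDB Add1=0; issue MUL r3<-Mul2 | r0:1,r1:Mul1,r2:9,r3:Mul2
c5: CDB Add2=5; issue ADD r3<-Add1 | r0:1,r1:Mul1,r2:9,r3:Add1
c6: stall | r0:1,r1:Mul1,r2:9,r3:Add1
c7: stall | r0:1,r1:Mul1,r2:9,r3:Add1
c8: CDB Mul1=1; issue MUL r1<-Mul1 | r0:1,r1:Mul1,r2:9,r3:Add1
c9: issue ADD r0<-Add2 | r0:Add2,r1:Mul1,r2:9,r3:Add1
c10: CDB Mul2=45; issue SUB r3<-Add3 | r0:Add2,r1:Mul1,r2:9,r3:Add3
c11: CDB Add1=10; issue ADD r1<-Add1 | r0:Add2,r1:Add1,r2:9,r3:Add3
c12: stall | r0:Add2,r1:Add1,r2:9,r3:Add3
c13: stall | r0:Add2,r1:Add1,r2:9,r3:Add3
c14: CDB Add2=11; issue SUB r3<-Add2 | r0:11,r1:Add1,r2:9,r3:Add2

STATUS = VALUE 11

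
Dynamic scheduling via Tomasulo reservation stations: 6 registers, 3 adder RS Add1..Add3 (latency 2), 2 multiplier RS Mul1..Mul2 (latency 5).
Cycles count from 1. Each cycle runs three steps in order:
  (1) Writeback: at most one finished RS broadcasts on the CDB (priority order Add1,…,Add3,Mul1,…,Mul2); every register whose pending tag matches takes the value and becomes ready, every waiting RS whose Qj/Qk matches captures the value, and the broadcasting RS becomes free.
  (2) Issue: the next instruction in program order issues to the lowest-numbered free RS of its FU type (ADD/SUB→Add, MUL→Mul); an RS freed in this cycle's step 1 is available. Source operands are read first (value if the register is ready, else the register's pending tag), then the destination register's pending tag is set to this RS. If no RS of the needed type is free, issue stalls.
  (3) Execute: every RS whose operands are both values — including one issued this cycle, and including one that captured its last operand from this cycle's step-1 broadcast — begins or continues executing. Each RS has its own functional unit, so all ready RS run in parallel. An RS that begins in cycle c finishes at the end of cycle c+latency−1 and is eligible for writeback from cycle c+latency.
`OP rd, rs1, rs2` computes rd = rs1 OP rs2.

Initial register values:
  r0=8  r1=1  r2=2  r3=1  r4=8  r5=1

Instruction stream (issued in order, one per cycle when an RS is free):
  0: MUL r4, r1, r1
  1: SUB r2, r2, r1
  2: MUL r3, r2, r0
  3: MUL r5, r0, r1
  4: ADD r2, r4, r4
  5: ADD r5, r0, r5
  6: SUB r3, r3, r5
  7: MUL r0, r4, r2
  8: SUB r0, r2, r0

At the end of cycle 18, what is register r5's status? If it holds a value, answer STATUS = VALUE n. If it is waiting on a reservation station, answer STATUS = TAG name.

STATUS = VALUE 16

  c1: issue MUL r4<-Mul1  regs: r0:8,r1:1,r2:2,r3:1,r4:Mul1,r5:1
  c2: issue SUB r2<-Add1  regs: r0:8,r1:1,r2:Add1,r3:1,r4:Mul1,r5:1
  c3: issue MUL r3<-Mul2  regs: r0:8,r1:1,r2:Add1,r3:Mul2,r4:Mul1,r5:1
  c4: CDB Add1=1; stall  regs: r0:8,r1:1,r2:1,r3:Mul2,r4:Mul1,r5:1
  c5: stall  regs: r0:8,r1:1,r2:1,r3:Mul2,r4:Mul1,r5:1
  c6: CDB Mul1=1; issue MUL r5<-Mul1  regs: r0:8,r1:1,r2:1,r3:Mul2,r4:1,r5:Mul1
  c7: issue ADD r2<-Add1  regs: r0:8,r1:1,r2:Add1,r3:Mul2,r4:1,r5:Mul1
  c8: issue ADD r5<-Add2  regs: r0:8,r1:1,r2:Add1,r3:Mul2,r4:1,r5:Add2
  c9: CDB Add1=2; issue SUB r3<-Add1  regs: r0:8,r1:1,r2:2,r3:Add1,r4:1,r5:Add2
  c10: CDB Mul2=8; issue MUL r0<-Mul2  regs: r0:Mul2,r1:1,r2:2,r3:Add1,r4:1,r5:Add2
  c11: CDB Mul1=8; issue SUB r0<-Add3  regs: r0:Add3,r1:1,r2:2,r3:Add1,r4:1,r5:Add2
  c12: -  regs: r0:Add3,r1:1,r2:2,r3:Add1,r4:1,r5:Add2
  c13: CDB Add2=16  regs: r0:Add3,r1:1,r2:2,r3:Add1,r4:1,r5:16
  c14: -  regs: r0:Add3,r1:1,r2:2,r3:Add1,r4:1,r5:16
  c15: CDB Add1=-8  regs: r0:Add3,r1:1,r2:2,r3:-8,r4:1,r5:16
  c16: CDB Mul2=2  regs: r0:Add3,r1:1,r2:2,r3:-8,r4:1,r5:16
  c17: -  regs: r0:Add3,r1:1,r2:2,r3:-8,r4:1,r5:16
  c18: CDB Add3=0  regs: r0:0,r1:1,r2:2,r3:-8,r4:1,r5:16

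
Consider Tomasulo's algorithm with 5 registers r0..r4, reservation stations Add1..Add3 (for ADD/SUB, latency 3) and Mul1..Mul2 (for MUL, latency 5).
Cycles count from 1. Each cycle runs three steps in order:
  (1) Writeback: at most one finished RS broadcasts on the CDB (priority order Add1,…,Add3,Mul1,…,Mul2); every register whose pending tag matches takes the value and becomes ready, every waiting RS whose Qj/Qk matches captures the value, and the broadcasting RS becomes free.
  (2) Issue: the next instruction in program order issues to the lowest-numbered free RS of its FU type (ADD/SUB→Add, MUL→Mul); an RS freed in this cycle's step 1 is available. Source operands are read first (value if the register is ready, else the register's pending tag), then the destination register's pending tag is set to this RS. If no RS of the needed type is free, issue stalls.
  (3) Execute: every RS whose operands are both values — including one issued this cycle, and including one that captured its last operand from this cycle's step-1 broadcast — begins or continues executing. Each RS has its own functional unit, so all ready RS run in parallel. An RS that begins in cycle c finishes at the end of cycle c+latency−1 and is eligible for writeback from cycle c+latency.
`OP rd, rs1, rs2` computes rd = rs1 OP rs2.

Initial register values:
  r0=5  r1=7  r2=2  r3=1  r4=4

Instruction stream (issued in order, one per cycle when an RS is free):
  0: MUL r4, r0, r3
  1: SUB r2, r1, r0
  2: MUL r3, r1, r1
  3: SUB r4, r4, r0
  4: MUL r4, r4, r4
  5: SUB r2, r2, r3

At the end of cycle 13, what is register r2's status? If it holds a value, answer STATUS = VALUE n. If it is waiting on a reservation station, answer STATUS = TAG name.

STATUS = VALUE -47

cycle 1: issue MUL r4<-Mul1 // r0:5,r1:7,r2:2,r3:1,r4:Mul1
cycle 2: issue SUB r2<-Add1 // r0:5,r1:7,r2:Add1,r3:1,r4:Mul1
cycle 3: issue MUL r3<-Mul2 // r0:5,r1:7,r2:Add1,r3:Mul2,r4:Mul1
cycle 4: issue SUB r4<-Add2 // r0:5,r1:7,r2:Add1,r3:Mul2,r4:Add2
cycle 5: CDB Add1=2; stall // r0:5,r1:7,r2:2,r3:Mul2,r4:Add2
cycle 6: CDB Mul1=5; issue MUL r4<-Mul1 // r0:5,r1:7,r2:2,r3:Mul2,r4:Mul1
cycle 7: issue SUB r2<-Add1 // r0:5,r1:7,r2:Add1,r3:Mul2,r4:Mul1
cycle 8: CDB Mul2=49 // r0:5,r1:7,r2:Add1,r3:49,r4:Mul1
cycle 9: CDB Add2=0 // r0:5,r1:7,r2:Add1,r3:49,r4:Mul1
cycle 10: - // r0:5,r1:7,r2:Add1,r3:49,r4:Mul1
cycle 11: CDB Add1=-47 // r0:5,r1:7,r2:-47,r3:49,r4:Mul1
cycle 12: - // r0:5,r1:7,r2:-47,r3:49,r4:Mul1
cycle 13: - // r0:5,r1:7,r2:-47,r3:49,r4:Mul1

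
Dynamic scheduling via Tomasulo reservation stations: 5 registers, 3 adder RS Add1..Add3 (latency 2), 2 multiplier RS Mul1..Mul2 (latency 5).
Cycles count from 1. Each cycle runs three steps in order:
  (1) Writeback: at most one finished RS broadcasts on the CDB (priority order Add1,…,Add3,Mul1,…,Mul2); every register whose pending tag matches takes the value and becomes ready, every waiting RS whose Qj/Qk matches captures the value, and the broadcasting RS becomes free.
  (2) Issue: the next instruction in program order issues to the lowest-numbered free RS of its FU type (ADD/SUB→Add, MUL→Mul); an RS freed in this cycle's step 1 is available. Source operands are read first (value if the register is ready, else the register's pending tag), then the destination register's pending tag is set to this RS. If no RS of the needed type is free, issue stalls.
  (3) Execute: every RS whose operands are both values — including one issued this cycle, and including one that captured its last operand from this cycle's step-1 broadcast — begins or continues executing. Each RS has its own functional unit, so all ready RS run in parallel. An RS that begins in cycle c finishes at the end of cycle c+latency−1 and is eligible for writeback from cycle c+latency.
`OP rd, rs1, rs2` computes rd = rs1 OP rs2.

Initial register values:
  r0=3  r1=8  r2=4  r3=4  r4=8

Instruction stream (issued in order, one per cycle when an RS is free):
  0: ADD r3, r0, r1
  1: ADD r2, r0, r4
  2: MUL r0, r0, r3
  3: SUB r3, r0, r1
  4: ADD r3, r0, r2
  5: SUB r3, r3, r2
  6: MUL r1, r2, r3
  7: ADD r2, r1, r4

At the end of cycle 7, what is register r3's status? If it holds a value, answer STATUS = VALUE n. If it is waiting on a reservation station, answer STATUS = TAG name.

  c1: issue ADD r3<-Add1  regs: r0:3,r1:8,r2:4,r3:Add1,r4:8
  c2: issue ADD r2<-Add2  regs: r0:3,r1:8,r2:Add2,r3:Add1,r4:8
  c3: CDB Add1=11; issue MUL r0<-Mul1  regs: r0:Mul1,r1:8,r2:Add2,r3:11,r4:8
  c4: CDB Add2=11; issue SUB r3<-Add1  regs: r0:Mul1,r1:8,r2:11,r3:Add1,r4:8
  c5: issue ADD r3<-Add2  regs: r0:Mul1,r1:8,r2:11,r3:Add2,r4:8
  c6: issue SUB r3<-Add3  regs: r0:Mul1,r1:8,r2:11,r3:Add3,r4:8
  c7: issue MUL r1<-Mul2  regs: r0:Mul1,r1:Mul2,r2:11,r3:Add3,r4:8

STATUS = TAG Add3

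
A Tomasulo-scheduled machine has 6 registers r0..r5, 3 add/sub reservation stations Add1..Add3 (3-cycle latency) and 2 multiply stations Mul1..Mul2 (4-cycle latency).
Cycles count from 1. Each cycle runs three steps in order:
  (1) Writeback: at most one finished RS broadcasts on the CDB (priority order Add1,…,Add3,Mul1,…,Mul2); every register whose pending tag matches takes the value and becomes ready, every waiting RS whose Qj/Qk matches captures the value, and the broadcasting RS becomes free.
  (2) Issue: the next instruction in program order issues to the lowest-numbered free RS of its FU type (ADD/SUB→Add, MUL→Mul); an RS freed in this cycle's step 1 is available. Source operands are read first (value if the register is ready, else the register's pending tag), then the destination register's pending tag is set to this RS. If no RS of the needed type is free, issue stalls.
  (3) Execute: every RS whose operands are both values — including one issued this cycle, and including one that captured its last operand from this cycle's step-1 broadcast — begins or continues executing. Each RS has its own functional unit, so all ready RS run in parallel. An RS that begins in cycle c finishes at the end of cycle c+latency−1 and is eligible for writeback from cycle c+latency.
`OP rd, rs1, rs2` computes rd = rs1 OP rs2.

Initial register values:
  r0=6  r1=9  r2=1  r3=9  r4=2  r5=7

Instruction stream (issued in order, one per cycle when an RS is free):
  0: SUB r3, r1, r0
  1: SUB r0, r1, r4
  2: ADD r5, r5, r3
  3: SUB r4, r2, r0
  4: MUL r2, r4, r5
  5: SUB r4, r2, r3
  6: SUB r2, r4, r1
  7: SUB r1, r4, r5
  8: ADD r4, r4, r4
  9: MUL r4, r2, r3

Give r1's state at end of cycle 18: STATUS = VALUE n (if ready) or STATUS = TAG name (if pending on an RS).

STATUS = VALUE -73

c1: issue SUB r3<-Add1 | r0:6,r1:9,r2:1,r3:Add1,r4:2,r5:7
c2: issue SUB r0<-Add2 | r0:Add2,r1:9,r2:1,r3:Add1,r4:2,r5:7
c3: issue ADD r5<-Add3 | r0:Add2,r1:9,r2:1,r3:Add1,r4:2,r5:Add3
c4: CDB Add1=3; issue SUB r4<-Add1 | r0:Add2,r1:9,r2:1,r3:3,r4:Add1,r5:Add3
c5: CDB Add2=7; issue MUL r2<-Mul1 | r0:7,r1:9,r2:Mul1,r3:3,r4:Add1,r5:Add3
c6: issue SUB r4<-Add2 | r0:7,r1:9,r2:Mul1,r3:3,r4:Add2,r5:Add3
c7: CDB Add3=10; issue SUB r2<-Add3 | r0:7,r1:9,r2:Add3,r3:3,r4:Add2,r5:10
c8: CDB Add1=-6; issue SUB r1<-Add1 | r0:7,r1:Add1,r2:Add3,r3:3,r4:Add2,r5:10
c9: stall | r0:7,r1:Add1,r2:Add3,r3:3,r4:Add2,r5:10
c10: stall | r0:7,r1:Add1,r2:Add3,r3:3,r4:Add2,r5:10
c11: stall | r0:7,r1:Add1,r2:Add3,r3:3,r4:Add2,r5:10
c12: CDB Mul1=-60; stall | r0:7,r1:Add1,r2:Add3,r3:3,r4:Add2,r5:10
c13: stall | r0:7,r1:Add1,r2:Add3,r3:3,r4:Add2,r5:10
c14: stall | r0:7,r1:Add1,r2:Add3,r3:3,r4:Add2,r5:10
c15: CDB Add2=-63; issue ADD r4<-Add2 | r0:7,r1:Add1,r2:Add3,r3:3,r4:Add2,r5:10
c16: issue MUL r4<-Mul1 | r0:7,r1:Add1,r2:Add3,r3:3,r4:Mul1,r5:10
c17: - | r0:7,r1:Add1,r2:Add3,r3:3,r4:Mul1,r5:10
c18: CDB Add1=-73 | r0:7,r1:-73,r2:Add3,r3:3,r4:Mul1,r5:10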